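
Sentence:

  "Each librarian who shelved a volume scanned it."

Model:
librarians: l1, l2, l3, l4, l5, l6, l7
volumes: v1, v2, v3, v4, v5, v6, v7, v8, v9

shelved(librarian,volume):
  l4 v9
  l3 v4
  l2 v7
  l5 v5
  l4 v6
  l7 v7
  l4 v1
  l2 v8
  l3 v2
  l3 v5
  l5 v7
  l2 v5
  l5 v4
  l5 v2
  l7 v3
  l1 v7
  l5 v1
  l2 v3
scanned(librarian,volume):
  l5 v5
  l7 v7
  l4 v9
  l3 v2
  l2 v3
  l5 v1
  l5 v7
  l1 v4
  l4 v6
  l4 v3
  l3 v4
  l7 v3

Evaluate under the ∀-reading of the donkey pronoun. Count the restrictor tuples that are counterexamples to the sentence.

"it" takes "a volume" as antecedent — a donkey pronoun bound across the clause boundary.
Strong reading: for every (l,v) with shelved(l,v), scanned(l,v).
Restrictor pairs: (l1,v7) ✗  (l2,v3) ✓  (l2,v5) ✗  (l2,v7) ✗  (l2,v8) ✗  (l3,v2) ✓  (l3,v4) ✓  (l3,v5) ✗  (l4,v1) ✗  (l4,v6) ✓  (l4,v9) ✓  (l5,v1) ✓  (l5,v2) ✗  (l5,v4) ✗  (l5,v5) ✓  (l5,v7) ✓  (l7,v3) ✓  (l7,v7) ✓
Counterexamples (restrictor pairs failing the scope): 8.

8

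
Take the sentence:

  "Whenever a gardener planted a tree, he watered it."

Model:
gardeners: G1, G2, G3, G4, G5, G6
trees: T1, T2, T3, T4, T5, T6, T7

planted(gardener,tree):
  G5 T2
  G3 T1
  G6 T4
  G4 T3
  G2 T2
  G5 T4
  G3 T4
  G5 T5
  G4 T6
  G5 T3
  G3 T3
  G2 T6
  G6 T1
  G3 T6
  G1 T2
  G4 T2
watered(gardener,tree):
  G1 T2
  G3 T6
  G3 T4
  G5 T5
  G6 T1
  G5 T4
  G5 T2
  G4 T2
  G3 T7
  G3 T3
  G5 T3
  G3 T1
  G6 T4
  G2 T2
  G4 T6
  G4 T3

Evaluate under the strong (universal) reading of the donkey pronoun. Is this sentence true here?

False

"it" takes "a tree" as antecedent — a donkey pronoun bound across the clause boundary.
Strong reading: for every (g,t) with planted(g,t), watered(g,t).
Restrictor pairs: (G1,T2) ✓  (G2,T2) ✓  (G2,T6) ✗  (G3,T1) ✓  (G3,T3) ✓  (G3,T4) ✓  (G3,T6) ✓  (G4,T2) ✓  (G4,T3) ✓  (G4,T6) ✓  (G5,T2) ✓  (G5,T3) ✓  (G5,T4) ✓  (G5,T5) ✓  (G6,T1) ✓  (G6,T4) ✓
Counterexample: (G2,T6) is in planted but fails the scope.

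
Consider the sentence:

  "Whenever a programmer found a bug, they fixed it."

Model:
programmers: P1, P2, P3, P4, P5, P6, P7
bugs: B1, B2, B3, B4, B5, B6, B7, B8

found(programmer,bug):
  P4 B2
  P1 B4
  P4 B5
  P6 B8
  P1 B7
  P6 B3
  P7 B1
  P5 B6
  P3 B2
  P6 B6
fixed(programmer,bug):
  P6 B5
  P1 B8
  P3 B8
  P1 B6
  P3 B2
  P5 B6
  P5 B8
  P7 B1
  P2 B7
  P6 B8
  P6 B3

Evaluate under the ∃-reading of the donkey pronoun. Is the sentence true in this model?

"it" takes "a bug" as antecedent — a donkey pronoun bound across the clause boundary.
Weak reading: every programmer p with some found-bug has at least one found-bug b such that fixed(p,b).
Per programmer: P1:✗  P3:✓  P4:✗  P5:✓  P6:✓  P7:✓
P1 has no witness among its found-bugs.

False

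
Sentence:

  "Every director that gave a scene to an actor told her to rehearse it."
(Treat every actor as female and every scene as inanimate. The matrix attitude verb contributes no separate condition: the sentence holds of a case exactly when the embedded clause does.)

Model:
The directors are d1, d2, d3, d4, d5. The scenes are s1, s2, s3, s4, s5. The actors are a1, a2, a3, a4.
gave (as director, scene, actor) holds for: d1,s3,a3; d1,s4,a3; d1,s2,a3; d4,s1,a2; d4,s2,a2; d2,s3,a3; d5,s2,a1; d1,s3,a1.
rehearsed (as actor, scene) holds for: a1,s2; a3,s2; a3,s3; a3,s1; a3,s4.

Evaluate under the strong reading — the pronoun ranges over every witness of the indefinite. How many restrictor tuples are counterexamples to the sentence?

"her" takes "an actor" as antecedent and "it" takes "a scene"; both are donkey pronouns co-varying with the restrictor.
Strong reading: for every (d,s,a) with gave(d,s,a), rehearsed(a,s).
Restrictor triples: (d1,s2,a3)→rehearsed(a3,s2) ✓  (d1,s3,a1)→rehearsed(a1,s3) ✗  (d1,s3,a3)→rehearsed(a3,s3) ✓  (d1,s4,a3)→rehearsed(a3,s4) ✓  (d2,s3,a3)→rehearsed(a3,s3) ✓  (d4,s1,a2)→rehearsed(a2,s1) ✗  (d4,s2,a2)→rehearsed(a2,s2) ✗  (d5,s2,a1)→rehearsed(a1,s2) ✓
Counterexamples (restrictor triples failing the scope): 3.

3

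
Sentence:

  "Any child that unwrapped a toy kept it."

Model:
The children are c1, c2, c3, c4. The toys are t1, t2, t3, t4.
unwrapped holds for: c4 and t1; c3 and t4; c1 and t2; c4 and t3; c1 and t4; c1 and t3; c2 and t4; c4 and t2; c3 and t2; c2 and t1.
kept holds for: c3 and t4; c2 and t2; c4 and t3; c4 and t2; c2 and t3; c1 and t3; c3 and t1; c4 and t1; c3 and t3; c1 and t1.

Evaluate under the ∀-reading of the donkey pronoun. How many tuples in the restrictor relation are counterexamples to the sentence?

5

"it" takes "a toy" as antecedent — a donkey pronoun bound across the clause boundary.
Strong reading: for every (c,t) with unwrapped(c,t), kept(c,t).
Restrictor pairs: (c1,t2) ✗  (c1,t3) ✓  (c1,t4) ✗  (c2,t1) ✗  (c2,t4) ✗  (c3,t2) ✗  (c3,t4) ✓  (c4,t1) ✓  (c4,t2) ✓  (c4,t3) ✓
Counterexamples (restrictor pairs failing the scope): 5.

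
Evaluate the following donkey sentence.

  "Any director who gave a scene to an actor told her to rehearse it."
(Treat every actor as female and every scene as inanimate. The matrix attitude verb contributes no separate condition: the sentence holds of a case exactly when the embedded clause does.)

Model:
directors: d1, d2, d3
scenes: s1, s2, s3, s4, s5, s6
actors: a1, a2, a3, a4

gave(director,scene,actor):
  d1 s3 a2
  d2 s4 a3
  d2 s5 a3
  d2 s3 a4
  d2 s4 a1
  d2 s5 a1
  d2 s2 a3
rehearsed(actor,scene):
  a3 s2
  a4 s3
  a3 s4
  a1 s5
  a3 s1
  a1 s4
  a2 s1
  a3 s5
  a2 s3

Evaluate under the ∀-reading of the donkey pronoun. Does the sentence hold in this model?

True

"her" takes "an actor" as antecedent and "it" takes "a scene"; both are donkey pronouns co-varying with the restrictor.
Strong reading: for every (d,s,a) with gave(d,s,a), rehearsed(a,s).
Restrictor triples: (d1,s3,a2)→rehearsed(a2,s3) ✓  (d2,s2,a3)→rehearsed(a3,s2) ✓  (d2,s3,a4)→rehearsed(a4,s3) ✓  (d2,s4,a1)→rehearsed(a1,s4) ✓  (d2,s4,a3)→rehearsed(a3,s4) ✓  (d2,s5,a1)→rehearsed(a1,s5) ✓  (d2,s5,a3)→rehearsed(a3,s5) ✓
Every restrictor triple satisfies the scope.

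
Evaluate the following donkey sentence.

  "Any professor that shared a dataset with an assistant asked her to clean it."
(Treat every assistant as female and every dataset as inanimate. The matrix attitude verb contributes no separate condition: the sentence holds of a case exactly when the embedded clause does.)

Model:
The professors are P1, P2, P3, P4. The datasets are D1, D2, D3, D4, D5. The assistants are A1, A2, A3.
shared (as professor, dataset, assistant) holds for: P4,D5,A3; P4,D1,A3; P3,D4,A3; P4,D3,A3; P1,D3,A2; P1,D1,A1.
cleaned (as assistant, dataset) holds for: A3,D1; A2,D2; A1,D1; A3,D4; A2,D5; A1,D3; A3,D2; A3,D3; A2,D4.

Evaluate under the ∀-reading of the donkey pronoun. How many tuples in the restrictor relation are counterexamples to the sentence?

2

"her" takes "an assistant" as antecedent and "it" takes "a dataset"; both are donkey pronouns co-varying with the restrictor.
Strong reading: for every (p,d,a) with shared(p,d,a), cleaned(a,d).
Restrictor triples: (P1,D1,A1)→cleaned(A1,D1) ✓  (P1,D3,A2)→cleaned(A2,D3) ✗  (P3,D4,A3)→cleaned(A3,D4) ✓  (P4,D1,A3)→cleaned(A3,D1) ✓  (P4,D3,A3)→cleaned(A3,D3) ✓  (P4,D5,A3)→cleaned(A3,D5) ✗
Counterexamples (restrictor triples failing the scope): 2.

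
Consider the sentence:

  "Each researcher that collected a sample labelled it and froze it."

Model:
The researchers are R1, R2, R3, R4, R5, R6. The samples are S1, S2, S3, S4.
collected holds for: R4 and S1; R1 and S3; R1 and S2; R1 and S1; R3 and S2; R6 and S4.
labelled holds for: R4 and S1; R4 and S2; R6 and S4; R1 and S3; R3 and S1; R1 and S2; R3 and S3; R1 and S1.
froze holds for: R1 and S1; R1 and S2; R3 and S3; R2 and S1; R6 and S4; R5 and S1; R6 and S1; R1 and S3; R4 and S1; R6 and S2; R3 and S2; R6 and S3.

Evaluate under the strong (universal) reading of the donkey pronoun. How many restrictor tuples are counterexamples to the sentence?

"it" takes "a sample" as antecedent — a donkey pronoun bound across the clause boundary.
Strong reading: for every (r,s) with collected(r,s), labelled(r,s) ∧ froze(r,s).
Restrictor pairs: (R1,S1) ✓  (R1,S2) ✓  (R1,S3) ✓  (R3,S2) ✗  (R4,S1) ✓  (R6,S4) ✓
Counterexamples (restrictor pairs failing the scope): 1.

1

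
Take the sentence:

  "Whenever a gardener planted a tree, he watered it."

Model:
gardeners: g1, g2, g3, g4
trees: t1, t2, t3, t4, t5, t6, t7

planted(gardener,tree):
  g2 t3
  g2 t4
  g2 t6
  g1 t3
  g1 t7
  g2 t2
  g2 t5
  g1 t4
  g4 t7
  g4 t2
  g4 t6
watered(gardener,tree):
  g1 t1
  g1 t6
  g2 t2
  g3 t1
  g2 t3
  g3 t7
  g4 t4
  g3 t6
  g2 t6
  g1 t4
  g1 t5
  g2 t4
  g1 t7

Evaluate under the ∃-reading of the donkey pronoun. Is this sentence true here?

False

"it" takes "a tree" as antecedent — a donkey pronoun bound across the clause boundary.
Weak reading: every gardener g with some planted-tree has at least one planted-tree t such that watered(g,t).
Per gardener: g1:✓  g2:✓  g4:✗
g4 has no witness among its planted-trees.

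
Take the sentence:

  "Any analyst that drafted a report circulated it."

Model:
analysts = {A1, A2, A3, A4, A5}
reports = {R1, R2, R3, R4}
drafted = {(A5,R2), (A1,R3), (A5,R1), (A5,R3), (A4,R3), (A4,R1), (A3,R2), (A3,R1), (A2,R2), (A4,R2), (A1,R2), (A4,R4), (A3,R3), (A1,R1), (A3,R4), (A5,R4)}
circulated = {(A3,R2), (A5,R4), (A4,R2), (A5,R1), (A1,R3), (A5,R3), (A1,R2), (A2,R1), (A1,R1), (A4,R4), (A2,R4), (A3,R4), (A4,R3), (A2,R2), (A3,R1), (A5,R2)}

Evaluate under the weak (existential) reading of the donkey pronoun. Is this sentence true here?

"it" takes "a report" as antecedent — a donkey pronoun bound across the clause boundary.
Weak reading: every analyst a with some drafted-report has at least one drafted-report r such that circulated(a,r).
Per analyst: A1:✓  A2:✓  A3:✓  A4:✓  A5:✓
Every analyst in the restrictor has a witness.

True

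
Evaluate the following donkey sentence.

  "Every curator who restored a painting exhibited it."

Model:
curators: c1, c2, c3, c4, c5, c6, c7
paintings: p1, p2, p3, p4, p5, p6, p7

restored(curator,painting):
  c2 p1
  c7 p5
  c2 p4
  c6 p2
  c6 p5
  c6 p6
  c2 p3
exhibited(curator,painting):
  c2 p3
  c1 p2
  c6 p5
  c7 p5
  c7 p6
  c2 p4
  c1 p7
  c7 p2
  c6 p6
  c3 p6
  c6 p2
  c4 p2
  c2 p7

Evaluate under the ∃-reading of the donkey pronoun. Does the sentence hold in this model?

"it" takes "a painting" as antecedent — a donkey pronoun bound across the clause boundary.
Weak reading: every curator c with some restored-painting has at least one restored-painting p such that exhibited(c,p).
Per curator: c2:✓  c6:✓  c7:✓
Every curator in the restrictor has a witness.

True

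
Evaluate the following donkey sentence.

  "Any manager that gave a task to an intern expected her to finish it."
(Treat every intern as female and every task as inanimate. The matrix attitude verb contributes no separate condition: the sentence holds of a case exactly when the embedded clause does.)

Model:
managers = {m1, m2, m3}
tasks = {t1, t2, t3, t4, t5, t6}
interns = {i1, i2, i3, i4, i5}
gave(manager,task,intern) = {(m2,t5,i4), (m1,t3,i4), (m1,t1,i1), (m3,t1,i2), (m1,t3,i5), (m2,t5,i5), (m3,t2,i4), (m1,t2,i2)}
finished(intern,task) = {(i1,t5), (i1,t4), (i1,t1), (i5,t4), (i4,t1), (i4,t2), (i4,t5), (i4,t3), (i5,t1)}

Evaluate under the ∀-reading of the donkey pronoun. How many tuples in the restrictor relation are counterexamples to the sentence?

"her" takes "an intern" as antecedent and "it" takes "a task"; both are donkey pronouns co-varying with the restrictor.
Strong reading: for every (m,t,i) with gave(m,t,i), finished(i,t).
Restrictor triples: (m1,t1,i1)→finished(i1,t1) ✓  (m1,t2,i2)→finished(i2,t2) ✗  (m1,t3,i4)→finished(i4,t3) ✓  (m1,t3,i5)→finished(i5,t3) ✗  (m2,t5,i4)→finished(i4,t5) ✓  (m2,t5,i5)→finished(i5,t5) ✗  (m3,t1,i2)→finished(i2,t1) ✗  (m3,t2,i4)→finished(i4,t2) ✓
Counterexamples (restrictor triples failing the scope): 4.

4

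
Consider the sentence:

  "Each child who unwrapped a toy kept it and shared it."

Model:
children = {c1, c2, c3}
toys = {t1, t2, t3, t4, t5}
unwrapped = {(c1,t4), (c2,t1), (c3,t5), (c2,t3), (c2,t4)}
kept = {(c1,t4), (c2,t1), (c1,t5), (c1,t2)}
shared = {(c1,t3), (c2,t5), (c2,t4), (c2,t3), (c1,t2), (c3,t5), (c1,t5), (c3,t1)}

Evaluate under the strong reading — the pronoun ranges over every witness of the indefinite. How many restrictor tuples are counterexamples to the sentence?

5

"it" takes "a toy" as antecedent — a donkey pronoun bound across the clause boundary.
Strong reading: for every (c,t) with unwrapped(c,t), kept(c,t) ∧ shared(c,t).
Restrictor pairs: (c1,t4) ✗  (c2,t1) ✗  (c2,t3) ✗  (c2,t4) ✗  (c3,t5) ✗
Counterexamples (restrictor pairs failing the scope): 5.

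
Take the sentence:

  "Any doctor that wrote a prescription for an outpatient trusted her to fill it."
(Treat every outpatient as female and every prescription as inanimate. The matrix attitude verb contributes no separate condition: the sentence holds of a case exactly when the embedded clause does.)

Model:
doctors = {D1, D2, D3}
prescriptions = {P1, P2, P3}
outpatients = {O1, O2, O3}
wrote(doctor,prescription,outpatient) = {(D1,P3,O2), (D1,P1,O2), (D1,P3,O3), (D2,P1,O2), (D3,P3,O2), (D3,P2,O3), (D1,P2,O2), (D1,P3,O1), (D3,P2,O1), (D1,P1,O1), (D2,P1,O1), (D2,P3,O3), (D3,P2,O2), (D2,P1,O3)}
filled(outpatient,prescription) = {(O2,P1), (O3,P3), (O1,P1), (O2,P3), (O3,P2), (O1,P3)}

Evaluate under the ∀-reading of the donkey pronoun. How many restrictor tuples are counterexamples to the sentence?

4

"her" takes "an outpatient" as antecedent and "it" takes "a prescription"; both are donkey pronouns co-varying with the restrictor.
Strong reading: for every (d,p,o) with wrote(d,p,o), filled(o,p).
Restrictor triples: (D1,P1,O1)→filled(O1,P1) ✓  (D1,P1,O2)→filled(O2,P1) ✓  (D1,P2,O2)→filled(O2,P2) ✗  (D1,P3,O1)→filled(O1,P3) ✓  (D1,P3,O2)→filled(O2,P3) ✓  (D1,P3,O3)→filled(O3,P3) ✓  (D2,P1,O1)→filled(O1,P1) ✓  (D2,P1,O2)→filled(O2,P1) ✓  (D2,P1,O3)→filled(O3,P1) ✗  (D2,P3,O3)→filled(O3,P3) ✓  (D3,P2,O1)→filled(O1,P2) ✗  (D3,P2,O2)→filled(O2,P2) ✗  (D3,P2,O3)→filled(O3,P2) ✓  (D3,P3,O2)→filled(O2,P3) ✓
Counterexamples (restrictor triples failing the scope): 4.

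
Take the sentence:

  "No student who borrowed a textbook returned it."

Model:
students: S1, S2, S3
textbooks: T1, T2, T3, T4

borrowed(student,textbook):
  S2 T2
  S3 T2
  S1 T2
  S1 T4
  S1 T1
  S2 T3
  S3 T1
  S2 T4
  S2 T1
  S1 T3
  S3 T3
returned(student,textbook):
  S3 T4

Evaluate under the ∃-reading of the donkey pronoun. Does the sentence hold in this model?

"it" takes "a textbook" as antecedent — a donkey pronoun bound across the clause boundary.
Truth condition: for no (s,t) with borrowed(s,t) does returned(s,t) hold.
Restrictor pairs — does the scope hold? (S1,T1):fails  (S1,T2):fails  (S1,T3):fails  (S1,T4):fails  (S2,T1):fails  (S2,T2):fails  (S2,T3):fails  (S2,T4):fails  (S3,T1):fails  (S3,T2):fails  (S3,T3):fails
Scope holds for no restrictor pair, so the sentence is true.

True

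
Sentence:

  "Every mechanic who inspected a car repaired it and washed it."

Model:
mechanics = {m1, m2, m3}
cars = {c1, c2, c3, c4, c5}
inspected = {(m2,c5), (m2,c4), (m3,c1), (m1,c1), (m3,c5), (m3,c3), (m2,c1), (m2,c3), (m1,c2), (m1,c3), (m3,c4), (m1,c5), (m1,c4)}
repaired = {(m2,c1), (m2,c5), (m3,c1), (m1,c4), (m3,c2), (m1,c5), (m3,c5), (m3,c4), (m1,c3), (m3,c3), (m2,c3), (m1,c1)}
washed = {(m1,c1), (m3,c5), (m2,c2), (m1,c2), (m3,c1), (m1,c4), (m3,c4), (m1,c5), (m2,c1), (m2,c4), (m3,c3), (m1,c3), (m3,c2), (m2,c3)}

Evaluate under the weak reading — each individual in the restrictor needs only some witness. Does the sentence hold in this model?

"it" takes "a car" as antecedent — a donkey pronoun bound across the clause boundary.
Weak reading: every mechanic m with some inspected-car has at least one inspected-car c such that repaired(m,c) ∧ washed(m,c).
Per mechanic: m1:✓  m2:✓  m3:✓
Every mechanic in the restrictor has a witness.

True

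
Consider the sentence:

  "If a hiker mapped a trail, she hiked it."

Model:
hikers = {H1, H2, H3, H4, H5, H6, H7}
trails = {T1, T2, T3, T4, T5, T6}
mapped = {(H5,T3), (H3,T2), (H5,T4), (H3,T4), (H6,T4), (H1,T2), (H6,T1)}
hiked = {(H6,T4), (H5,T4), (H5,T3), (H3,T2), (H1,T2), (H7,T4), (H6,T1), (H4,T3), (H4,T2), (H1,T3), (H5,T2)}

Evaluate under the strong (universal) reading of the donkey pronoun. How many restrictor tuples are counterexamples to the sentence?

"it" takes "a trail" as antecedent — a donkey pronoun bound across the clause boundary.
Strong reading: for every (h,t) with mapped(h,t), hiked(h,t).
Restrictor pairs: (H1,T2) ✓  (H3,T2) ✓  (H3,T4) ✗  (H5,T3) ✓  (H5,T4) ✓  (H6,T1) ✓  (H6,T4) ✓
Counterexamples (restrictor pairs failing the scope): 1.

1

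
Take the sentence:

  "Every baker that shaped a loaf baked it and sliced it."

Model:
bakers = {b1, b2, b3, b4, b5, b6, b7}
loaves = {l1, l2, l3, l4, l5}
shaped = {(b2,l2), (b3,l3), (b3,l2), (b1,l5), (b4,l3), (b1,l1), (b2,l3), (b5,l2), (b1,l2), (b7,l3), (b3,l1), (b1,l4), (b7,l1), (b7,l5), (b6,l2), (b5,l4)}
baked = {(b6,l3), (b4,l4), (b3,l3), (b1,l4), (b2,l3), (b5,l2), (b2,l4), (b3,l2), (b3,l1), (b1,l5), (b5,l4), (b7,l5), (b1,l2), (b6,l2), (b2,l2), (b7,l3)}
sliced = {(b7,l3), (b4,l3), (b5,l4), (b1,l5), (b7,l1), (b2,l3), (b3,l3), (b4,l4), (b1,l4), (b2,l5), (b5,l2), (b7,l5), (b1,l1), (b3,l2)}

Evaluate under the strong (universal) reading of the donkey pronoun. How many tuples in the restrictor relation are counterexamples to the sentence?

7

"it" takes "a loaf" as antecedent — a donkey pronoun bound across the clause boundary.
Strong reading: for every (b,l) with shaped(b,l), baked(b,l) ∧ sliced(b,l).
Restrictor pairs: (b1,l1) ✗  (b1,l2) ✗  (b1,l4) ✓  (b1,l5) ✓  (b2,l2) ✗  (b2,l3) ✓  (b3,l1) ✗  (b3,l2) ✓  (b3,l3) ✓  (b4,l3) ✗  (b5,l2) ✓  (b5,l4) ✓  (b6,l2) ✗  (b7,l1) ✗  (b7,l3) ✓  (b7,l5) ✓
Counterexamples (restrictor pairs failing the scope): 7.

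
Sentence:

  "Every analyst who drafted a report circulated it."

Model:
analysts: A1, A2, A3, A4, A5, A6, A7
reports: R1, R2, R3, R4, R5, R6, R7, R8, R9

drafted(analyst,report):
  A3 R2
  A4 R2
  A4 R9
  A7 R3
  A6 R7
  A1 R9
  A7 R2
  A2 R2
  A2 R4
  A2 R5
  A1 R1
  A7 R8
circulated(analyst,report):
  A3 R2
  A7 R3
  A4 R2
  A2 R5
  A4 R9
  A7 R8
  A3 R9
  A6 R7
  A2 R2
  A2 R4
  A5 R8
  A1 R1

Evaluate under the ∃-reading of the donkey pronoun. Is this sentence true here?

"it" takes "a report" as antecedent — a donkey pronoun bound across the clause boundary.
Weak reading: every analyst a with some drafted-report has at least one drafted-report r such that circulated(a,r).
Per analyst: A1:✓  A2:✓  A3:✓  A4:✓  A6:✓  A7:✓
Every analyst in the restrictor has a witness.

True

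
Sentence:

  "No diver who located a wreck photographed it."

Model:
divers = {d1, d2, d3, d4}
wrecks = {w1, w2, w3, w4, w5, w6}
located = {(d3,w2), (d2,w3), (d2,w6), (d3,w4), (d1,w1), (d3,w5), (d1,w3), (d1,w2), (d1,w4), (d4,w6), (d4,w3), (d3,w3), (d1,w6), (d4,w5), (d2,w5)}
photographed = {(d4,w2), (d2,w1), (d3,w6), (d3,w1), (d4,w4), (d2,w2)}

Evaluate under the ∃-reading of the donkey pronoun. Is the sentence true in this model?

True

"it" takes "a wreck" as antecedent — a donkey pronoun bound across the clause boundary.
Truth condition: for no (d,w) with located(d,w) does photographed(d,w) hold.
Restrictor pairs — does the scope hold? (d1,w1):fails  (d1,w2):fails  (d1,w3):fails  (d1,w4):fails  (d1,w6):fails  (d2,w3):fails  (d2,w5):fails  (d2,w6):fails  (d3,w2):fails  (d3,w3):fails  (d3,w4):fails  (d3,w5):fails  (d4,w3):fails  (d4,w5):fails  (d4,w6):fails
Scope holds for no restrictor pair, so the sentence is true.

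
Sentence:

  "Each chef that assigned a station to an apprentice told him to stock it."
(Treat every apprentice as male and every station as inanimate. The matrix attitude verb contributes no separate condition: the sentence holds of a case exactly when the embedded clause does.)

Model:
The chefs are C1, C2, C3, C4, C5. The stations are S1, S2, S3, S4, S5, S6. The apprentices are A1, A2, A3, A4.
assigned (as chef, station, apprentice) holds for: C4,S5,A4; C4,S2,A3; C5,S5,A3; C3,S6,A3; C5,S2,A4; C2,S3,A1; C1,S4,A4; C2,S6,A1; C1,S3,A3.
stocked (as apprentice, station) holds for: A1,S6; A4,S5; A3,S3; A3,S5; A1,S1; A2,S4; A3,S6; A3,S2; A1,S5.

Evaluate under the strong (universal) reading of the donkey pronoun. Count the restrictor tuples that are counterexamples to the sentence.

"him" takes "an apprentice" as antecedent and "it" takes "a station"; both are donkey pronouns co-varying with the restrictor.
Strong reading: for every (c,s,a) with assigned(c,s,a), stocked(a,s).
Restrictor triples: (C1,S3,A3)→stocked(A3,S3) ✓  (C1,S4,A4)→stocked(A4,S4) ✗  (C2,S3,A1)→stocked(A1,S3) ✗  (C2,S6,A1)→stocked(A1,S6) ✓  (C3,S6,A3)→stocked(A3,S6) ✓  (C4,S2,A3)→stocked(A3,S2) ✓  (C4,S5,A4)→stocked(A4,S5) ✓  (C5,S2,A4)→stocked(A4,S2) ✗  (C5,S5,A3)→stocked(A3,S5) ✓
Counterexamples (restrictor triples failing the scope): 3.

3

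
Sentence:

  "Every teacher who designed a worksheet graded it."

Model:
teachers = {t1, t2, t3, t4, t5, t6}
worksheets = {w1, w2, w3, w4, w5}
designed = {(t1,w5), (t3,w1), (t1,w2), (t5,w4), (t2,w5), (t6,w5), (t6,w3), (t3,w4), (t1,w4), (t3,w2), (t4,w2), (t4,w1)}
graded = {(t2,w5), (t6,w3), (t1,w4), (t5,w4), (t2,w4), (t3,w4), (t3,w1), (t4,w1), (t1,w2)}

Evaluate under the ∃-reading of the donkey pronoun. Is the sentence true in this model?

"it" takes "a worksheet" as antecedent — a donkey pronoun bound across the clause boundary.
Weak reading: every teacher t with some designed-worksheet has at least one designed-worksheet w such that graded(t,w).
Per teacher: t1:✓  t2:✓  t3:✓  t4:✓  t5:✓  t6:✓
Every teacher in the restrictor has a witness.

True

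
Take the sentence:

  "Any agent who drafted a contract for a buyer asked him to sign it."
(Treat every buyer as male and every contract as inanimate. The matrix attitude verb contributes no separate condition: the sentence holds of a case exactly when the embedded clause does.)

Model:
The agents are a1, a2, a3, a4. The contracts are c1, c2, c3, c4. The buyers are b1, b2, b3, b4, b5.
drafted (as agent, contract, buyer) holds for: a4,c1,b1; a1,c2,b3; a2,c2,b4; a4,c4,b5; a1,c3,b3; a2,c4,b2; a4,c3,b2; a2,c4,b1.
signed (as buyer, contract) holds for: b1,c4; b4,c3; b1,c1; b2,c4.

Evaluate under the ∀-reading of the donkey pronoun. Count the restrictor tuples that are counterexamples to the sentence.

"him" takes "a buyer" as antecedent and "it" takes "a contract"; both are donkey pronouns co-varying with the restrictor.
Strong reading: for every (a,c,b) with drafted(a,c,b), signed(b,c).
Restrictor triples: (a1,c2,b3)→signed(b3,c2) ✗  (a1,c3,b3)→signed(b3,c3) ✗  (a2,c2,b4)→signed(b4,c2) ✗  (a2,c4,b1)→signed(b1,c4) ✓  (a2,c4,b2)→signed(b2,c4) ✓  (a4,c1,b1)→signed(b1,c1) ✓  (a4,c3,b2)→signed(b2,c3) ✗  (a4,c4,b5)→signed(b5,c4) ✗
Counterexamples (restrictor triples failing the scope): 5.

5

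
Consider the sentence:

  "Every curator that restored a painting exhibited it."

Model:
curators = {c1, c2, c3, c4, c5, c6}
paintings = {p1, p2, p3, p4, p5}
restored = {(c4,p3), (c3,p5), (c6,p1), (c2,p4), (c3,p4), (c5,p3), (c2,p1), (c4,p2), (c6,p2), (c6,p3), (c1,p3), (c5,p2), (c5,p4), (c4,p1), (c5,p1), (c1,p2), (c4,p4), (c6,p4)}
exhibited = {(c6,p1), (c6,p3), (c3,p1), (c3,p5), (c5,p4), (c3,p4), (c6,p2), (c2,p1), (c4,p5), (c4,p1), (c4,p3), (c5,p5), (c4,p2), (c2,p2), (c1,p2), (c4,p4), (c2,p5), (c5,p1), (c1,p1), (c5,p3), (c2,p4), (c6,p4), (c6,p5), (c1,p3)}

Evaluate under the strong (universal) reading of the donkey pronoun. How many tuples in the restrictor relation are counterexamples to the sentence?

"it" takes "a painting" as antecedent — a donkey pronoun bound across the clause boundary.
Strong reading: for every (c,p) with restored(c,p), exhibited(c,p).
Restrictor pairs: (c1,p2) ✓  (c1,p3) ✓  (c2,p1) ✓  (c2,p4) ✓  (c3,p4) ✓  (c3,p5) ✓  (c4,p1) ✓  (c4,p2) ✓  (c4,p3) ✓  (c4,p4) ✓  (c5,p1) ✓  (c5,p2) ✗  (c5,p3) ✓  (c5,p4) ✓  (c6,p1) ✓  (c6,p2) ✓  (c6,p3) ✓  (c6,p4) ✓
Counterexamples (restrictor pairs failing the scope): 1.

1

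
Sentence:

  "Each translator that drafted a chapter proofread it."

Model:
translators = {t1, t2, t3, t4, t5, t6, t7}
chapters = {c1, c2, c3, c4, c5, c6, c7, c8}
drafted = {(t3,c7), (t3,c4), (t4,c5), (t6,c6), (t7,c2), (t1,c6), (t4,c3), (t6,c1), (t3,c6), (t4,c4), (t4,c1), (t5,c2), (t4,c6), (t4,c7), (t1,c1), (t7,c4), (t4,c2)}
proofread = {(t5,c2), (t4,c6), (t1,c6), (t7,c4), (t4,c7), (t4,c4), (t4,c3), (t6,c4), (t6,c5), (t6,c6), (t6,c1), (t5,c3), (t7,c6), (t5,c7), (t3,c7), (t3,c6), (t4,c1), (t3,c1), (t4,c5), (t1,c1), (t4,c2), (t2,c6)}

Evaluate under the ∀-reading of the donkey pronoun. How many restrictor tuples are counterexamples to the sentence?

"it" takes "a chapter" as antecedent — a donkey pronoun bound across the clause boundary.
Strong reading: for every (t,c) with drafted(t,c), proofread(t,c).
Restrictor pairs: (t1,c1) ✓  (t1,c6) ✓  (t3,c4) ✗  (t3,c6) ✓  (t3,c7) ✓  (t4,c1) ✓  (t4,c2) ✓  (t4,c3) ✓  (t4,c4) ✓  (t4,c5) ✓  (t4,c6) ✓  (t4,c7) ✓  (t5,c2) ✓  (t6,c1) ✓  (t6,c6) ✓  (t7,c2) ✗  (t7,c4) ✓
Counterexamples (restrictor pairs failing the scope): 2.

2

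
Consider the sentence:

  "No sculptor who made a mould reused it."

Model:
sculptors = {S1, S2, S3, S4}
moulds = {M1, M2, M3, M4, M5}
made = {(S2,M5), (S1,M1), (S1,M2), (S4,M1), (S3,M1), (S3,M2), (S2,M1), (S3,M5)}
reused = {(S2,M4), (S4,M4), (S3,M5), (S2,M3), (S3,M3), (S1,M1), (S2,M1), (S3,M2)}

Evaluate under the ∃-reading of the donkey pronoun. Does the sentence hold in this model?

"it" takes "a mould" as antecedent — a donkey pronoun bound across the clause boundary.
Truth condition: for no (s,m) with made(s,m) does reused(s,m) hold.
Restrictor pairs — does the scope hold? (S1,M1):holds  (S1,M2):fails  (S2,M1):holds  (S2,M5):fails  (S3,M1):fails  (S3,M2):holds  (S3,M5):holds  (S4,M1):fails
Scope holds for 4 pair(s), so the sentence is false.

False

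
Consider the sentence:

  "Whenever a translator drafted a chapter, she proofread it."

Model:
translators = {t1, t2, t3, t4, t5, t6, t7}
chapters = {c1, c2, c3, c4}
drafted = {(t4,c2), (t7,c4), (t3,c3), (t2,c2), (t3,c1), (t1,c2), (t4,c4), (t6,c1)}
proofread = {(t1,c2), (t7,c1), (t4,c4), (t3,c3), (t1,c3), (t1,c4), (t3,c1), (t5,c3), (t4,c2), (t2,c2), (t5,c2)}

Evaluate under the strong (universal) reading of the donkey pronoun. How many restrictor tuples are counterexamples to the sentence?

"it" takes "a chapter" as antecedent — a donkey pronoun bound across the clause boundary.
Strong reading: for every (t,c) with drafted(t,c), proofread(t,c).
Restrictor pairs: (t1,c2) ✓  (t2,c2) ✓  (t3,c1) ✓  (t3,c3) ✓  (t4,c2) ✓  (t4,c4) ✓  (t6,c1) ✗  (t7,c4) ✗
Counterexamples (restrictor pairs failing the scope): 2.

2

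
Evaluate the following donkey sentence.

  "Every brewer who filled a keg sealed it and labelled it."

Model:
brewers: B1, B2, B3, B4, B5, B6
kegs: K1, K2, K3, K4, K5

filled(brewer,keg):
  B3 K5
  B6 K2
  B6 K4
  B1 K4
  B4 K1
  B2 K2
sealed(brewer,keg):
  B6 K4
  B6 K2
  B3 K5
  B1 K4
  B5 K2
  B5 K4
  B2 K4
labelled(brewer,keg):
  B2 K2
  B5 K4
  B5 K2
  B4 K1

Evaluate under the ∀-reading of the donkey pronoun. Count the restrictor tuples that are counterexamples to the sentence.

6

"it" takes "a keg" as antecedent — a donkey pronoun bound across the clause boundary.
Strong reading: for every (b,k) with filled(b,k), sealed(b,k) ∧ labelled(b,k).
Restrictor pairs: (B1,K4) ✗  (B2,K2) ✗  (B3,K5) ✗  (B4,K1) ✗  (B6,K2) ✗  (B6,K4) ✗
Counterexamples (restrictor pairs failing the scope): 6.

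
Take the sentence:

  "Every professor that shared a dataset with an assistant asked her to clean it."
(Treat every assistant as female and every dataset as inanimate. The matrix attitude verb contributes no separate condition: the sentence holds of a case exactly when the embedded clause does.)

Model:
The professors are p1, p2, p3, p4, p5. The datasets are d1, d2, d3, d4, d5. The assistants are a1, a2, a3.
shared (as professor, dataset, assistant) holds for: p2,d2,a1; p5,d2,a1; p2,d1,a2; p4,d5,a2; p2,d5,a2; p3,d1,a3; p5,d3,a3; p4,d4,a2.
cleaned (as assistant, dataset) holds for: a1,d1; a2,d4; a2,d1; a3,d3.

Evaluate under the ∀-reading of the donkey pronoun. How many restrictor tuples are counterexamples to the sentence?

"her" takes "an assistant" as antecedent and "it" takes "a dataset"; both are donkey pronouns co-varying with the restrictor.
Strong reading: for every (p,d,a) with shared(p,d,a), cleaned(a,d).
Restrictor triples: (p2,d1,a2)→cleaned(a2,d1) ✓  (p2,d2,a1)→cleaned(a1,d2) ✗  (p2,d5,a2)→cleaned(a2,d5) ✗  (p3,d1,a3)→cleaned(a3,d1) ✗  (p4,d4,a2)→cleaned(a2,d4) ✓  (p4,d5,a2)→cleaned(a2,d5) ✗  (p5,d2,a1)→cleaned(a1,d2) ✗  (p5,d3,a3)→cleaned(a3,d3) ✓
Counterexamples (restrictor triples failing the scope): 5.

5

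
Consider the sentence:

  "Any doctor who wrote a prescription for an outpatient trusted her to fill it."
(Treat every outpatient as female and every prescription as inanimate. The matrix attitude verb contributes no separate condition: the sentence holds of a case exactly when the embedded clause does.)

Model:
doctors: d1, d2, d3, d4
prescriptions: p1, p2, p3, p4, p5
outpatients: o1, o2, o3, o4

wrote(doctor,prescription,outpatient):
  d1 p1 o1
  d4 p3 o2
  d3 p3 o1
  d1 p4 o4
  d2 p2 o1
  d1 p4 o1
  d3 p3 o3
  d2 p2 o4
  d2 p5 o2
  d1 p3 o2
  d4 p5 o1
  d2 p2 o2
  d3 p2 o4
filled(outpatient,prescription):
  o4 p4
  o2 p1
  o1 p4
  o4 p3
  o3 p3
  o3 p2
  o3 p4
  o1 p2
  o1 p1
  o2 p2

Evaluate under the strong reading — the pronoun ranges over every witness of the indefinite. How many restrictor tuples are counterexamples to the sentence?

7

"her" takes "an outpatient" as antecedent and "it" takes "a prescription"; both are donkey pronouns co-varying with the restrictor.
Strong reading: for every (d,p,o) with wrote(d,p,o), filled(o,p).
Restrictor triples: (d1,p1,o1)→filled(o1,p1) ✓  (d1,p3,o2)→filled(o2,p3) ✗  (d1,p4,o1)→filled(o1,p4) ✓  (d1,p4,o4)→filled(o4,p4) ✓  (d2,p2,o1)→filled(o1,p2) ✓  (d2,p2,o2)→filled(o2,p2) ✓  (d2,p2,o4)→filled(o4,p2) ✗  (d2,p5,o2)→filled(o2,p5) ✗  (d3,p2,o4)→filled(o4,p2) ✗  (d3,p3,o1)→filled(o1,p3) ✗  (d3,p3,o3)→filled(o3,p3) ✓  (d4,p3,o2)→filled(o2,p3) ✗  (d4,p5,o1)→filled(o1,p5) ✗
Counterexamples (restrictor triples failing the scope): 7.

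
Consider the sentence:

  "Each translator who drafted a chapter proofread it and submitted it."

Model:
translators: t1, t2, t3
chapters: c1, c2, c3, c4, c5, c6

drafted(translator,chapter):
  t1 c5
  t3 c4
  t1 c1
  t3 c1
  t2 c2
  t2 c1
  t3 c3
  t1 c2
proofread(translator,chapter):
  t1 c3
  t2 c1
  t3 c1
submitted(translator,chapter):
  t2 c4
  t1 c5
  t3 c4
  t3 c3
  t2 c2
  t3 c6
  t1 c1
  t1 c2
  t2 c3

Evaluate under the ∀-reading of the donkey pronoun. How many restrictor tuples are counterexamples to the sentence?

"it" takes "a chapter" as antecedent — a donkey pronoun bound across the clause boundary.
Strong reading: for every (t,c) with drafted(t,c), proofread(t,c) ∧ submitted(t,c).
Restrictor pairs: (t1,c1) ✗  (t1,c2) ✗  (t1,c5) ✗  (t2,c1) ✗  (t2,c2) ✗  (t3,c1) ✗  (t3,c3) ✗  (t3,c4) ✗
Counterexamples (restrictor pairs failing the scope): 8.

8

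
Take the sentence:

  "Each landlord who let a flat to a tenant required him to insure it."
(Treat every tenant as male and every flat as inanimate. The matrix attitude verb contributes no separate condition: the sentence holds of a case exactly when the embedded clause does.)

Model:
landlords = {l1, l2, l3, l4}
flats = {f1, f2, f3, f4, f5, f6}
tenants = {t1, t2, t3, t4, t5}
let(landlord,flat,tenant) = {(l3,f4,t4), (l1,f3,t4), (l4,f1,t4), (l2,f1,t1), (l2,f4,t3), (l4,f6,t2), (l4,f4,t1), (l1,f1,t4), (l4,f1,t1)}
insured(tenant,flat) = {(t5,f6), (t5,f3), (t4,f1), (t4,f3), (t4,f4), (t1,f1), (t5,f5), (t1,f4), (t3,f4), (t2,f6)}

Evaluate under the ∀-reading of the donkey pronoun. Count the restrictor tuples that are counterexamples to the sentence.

0

"him" takes "a tenant" as antecedent and "it" takes "a flat"; both are donkey pronouns co-varying with the restrictor.
Strong reading: for every (l,f,t) with let(l,f,t), insured(t,f).
Restrictor triples: (l1,f1,t4)→insured(t4,f1) ✓  (l1,f3,t4)→insured(t4,f3) ✓  (l2,f1,t1)→insured(t1,f1) ✓  (l2,f4,t3)→insured(t3,f4) ✓  (l3,f4,t4)→insured(t4,f4) ✓  (l4,f1,t1)→insured(t1,f1) ✓  (l4,f1,t4)→insured(t4,f1) ✓  (l4,f4,t1)→insured(t1,f4) ✓  (l4,f6,t2)→insured(t2,f6) ✓
Counterexamples (restrictor triples failing the scope): 0.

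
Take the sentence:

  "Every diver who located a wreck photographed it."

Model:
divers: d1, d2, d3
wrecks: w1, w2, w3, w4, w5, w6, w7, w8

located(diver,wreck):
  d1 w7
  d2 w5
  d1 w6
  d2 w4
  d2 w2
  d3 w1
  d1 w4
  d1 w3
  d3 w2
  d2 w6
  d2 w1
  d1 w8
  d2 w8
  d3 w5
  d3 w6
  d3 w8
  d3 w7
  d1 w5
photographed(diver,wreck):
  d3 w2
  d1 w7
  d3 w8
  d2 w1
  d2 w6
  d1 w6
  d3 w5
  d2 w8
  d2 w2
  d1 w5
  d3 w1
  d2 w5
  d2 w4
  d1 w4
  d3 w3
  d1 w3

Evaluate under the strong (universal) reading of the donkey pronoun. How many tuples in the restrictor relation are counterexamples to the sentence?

"it" takes "a wreck" as antecedent — a donkey pronoun bound across the clause boundary.
Strong reading: for every (d,w) with located(d,w), photographed(d,w).
Restrictor pairs: (d1,w3) ✓  (d1,w4) ✓  (d1,w5) ✓  (d1,w6) ✓  (d1,w7) ✓  (d1,w8) ✗  (d2,w1) ✓  (d2,w2) ✓  (d2,w4) ✓  (d2,w5) ✓  (d2,w6) ✓  (d2,w8) ✓  (d3,w1) ✓  (d3,w2) ✓  (d3,w5) ✓  (d3,w6) ✗  (d3,w7) ✗  (d3,w8) ✓
Counterexamples (restrictor pairs failing the scope): 3.

3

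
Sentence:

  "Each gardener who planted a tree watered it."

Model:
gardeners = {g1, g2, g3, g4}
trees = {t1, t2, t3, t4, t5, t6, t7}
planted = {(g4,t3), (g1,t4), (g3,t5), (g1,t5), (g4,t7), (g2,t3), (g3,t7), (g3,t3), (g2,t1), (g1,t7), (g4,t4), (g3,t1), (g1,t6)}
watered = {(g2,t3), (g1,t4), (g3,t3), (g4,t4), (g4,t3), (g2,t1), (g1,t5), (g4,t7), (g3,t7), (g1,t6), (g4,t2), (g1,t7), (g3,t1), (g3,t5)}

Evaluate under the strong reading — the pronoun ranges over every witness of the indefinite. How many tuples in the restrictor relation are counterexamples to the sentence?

"it" takes "a tree" as antecedent — a donkey pronoun bound across the clause boundary.
Strong reading: for every (g,t) with planted(g,t), watered(g,t).
Restrictor pairs: (g1,t4) ✓  (g1,t5) ✓  (g1,t6) ✓  (g1,t7) ✓  (g2,t1) ✓  (g2,t3) ✓  (g3,t1) ✓  (g3,t3) ✓  (g3,t5) ✓  (g3,t7) ✓  (g4,t3) ✓  (g4,t4) ✓  (g4,t7) ✓
Counterexamples (restrictor pairs failing the scope): 0.

0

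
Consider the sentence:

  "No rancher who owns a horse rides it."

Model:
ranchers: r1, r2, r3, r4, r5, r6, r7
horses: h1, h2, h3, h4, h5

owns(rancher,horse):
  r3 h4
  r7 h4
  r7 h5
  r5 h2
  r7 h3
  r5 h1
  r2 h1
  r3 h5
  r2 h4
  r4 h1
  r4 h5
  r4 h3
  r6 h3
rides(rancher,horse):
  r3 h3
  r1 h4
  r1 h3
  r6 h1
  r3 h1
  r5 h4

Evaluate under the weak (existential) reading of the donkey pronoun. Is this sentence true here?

True

"it" takes "a horse" as antecedent — a donkey pronoun bound across the clause boundary.
Truth condition: for no (r,h) with owns(r,h) does rides(r,h) hold.
Restrictor pairs — does the scope hold? (r2,h1):fails  (r2,h4):fails  (r3,h4):fails  (r3,h5):fails  (r4,h1):fails  (r4,h3):fails  (r4,h5):fails  (r5,h1):fails  (r5,h2):fails  (r6,h3):fails  (r7,h3):fails  (r7,h4):fails  (r7,h5):fails
Scope holds for no restrictor pair, so the sentence is true.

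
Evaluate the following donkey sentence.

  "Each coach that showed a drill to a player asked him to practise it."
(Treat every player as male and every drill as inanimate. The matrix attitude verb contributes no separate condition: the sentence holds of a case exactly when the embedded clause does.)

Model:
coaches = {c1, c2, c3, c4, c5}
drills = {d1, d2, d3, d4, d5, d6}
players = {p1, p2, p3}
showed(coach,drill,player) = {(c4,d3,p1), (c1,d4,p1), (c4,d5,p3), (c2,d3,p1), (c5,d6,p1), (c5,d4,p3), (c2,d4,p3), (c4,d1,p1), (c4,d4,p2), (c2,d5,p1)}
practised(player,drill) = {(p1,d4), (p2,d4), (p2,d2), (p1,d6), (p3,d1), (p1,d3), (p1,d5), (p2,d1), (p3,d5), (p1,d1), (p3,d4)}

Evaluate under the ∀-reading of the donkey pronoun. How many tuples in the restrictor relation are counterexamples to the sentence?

0

"him" takes "a player" as antecedent and "it" takes "a drill"; both are donkey pronouns co-varying with the restrictor.
Strong reading: for every (c,d,p) with showed(c,d,p), practised(p,d).
Restrictor triples: (c1,d4,p1)→practised(p1,d4) ✓  (c2,d3,p1)→practised(p1,d3) ✓  (c2,d4,p3)→practised(p3,d4) ✓  (c2,d5,p1)→practised(p1,d5) ✓  (c4,d1,p1)→practised(p1,d1) ✓  (c4,d3,p1)→practised(p1,d3) ✓  (c4,d4,p2)→practised(p2,d4) ✓  (c4,d5,p3)→practised(p3,d5) ✓  (c5,d4,p3)→practised(p3,d4) ✓  (c5,d6,p1)→practised(p1,d6) ✓
Counterexamples (restrictor triples failing the scope): 0.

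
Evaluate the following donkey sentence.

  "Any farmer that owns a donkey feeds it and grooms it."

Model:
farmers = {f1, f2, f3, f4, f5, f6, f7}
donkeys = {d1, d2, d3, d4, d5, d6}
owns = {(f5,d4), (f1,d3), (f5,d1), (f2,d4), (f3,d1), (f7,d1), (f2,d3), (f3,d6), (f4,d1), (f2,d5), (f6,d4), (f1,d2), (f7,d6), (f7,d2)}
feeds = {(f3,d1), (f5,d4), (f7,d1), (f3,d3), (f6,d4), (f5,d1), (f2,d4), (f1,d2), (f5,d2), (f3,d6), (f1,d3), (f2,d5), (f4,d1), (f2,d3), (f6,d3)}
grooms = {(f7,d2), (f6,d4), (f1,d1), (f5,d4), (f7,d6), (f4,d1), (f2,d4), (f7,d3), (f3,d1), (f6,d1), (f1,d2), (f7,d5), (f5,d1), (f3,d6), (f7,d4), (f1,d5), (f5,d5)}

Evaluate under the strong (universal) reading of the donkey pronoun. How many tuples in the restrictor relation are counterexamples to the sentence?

"it" takes "a donkey" as antecedent — a donkey pronoun bound across the clause boundary.
Strong reading: for every (f,d) with owns(f,d), feeds(f,d) ∧ grooms(f,d).
Restrictor pairs: (f1,d2) ✓  (f1,d3) ✗  (f2,d3) ✗  (f2,d4) ✓  (f2,d5) ✗  (f3,d1) ✓  (f3,d6) ✓  (f4,d1) ✓  (f5,d1) ✓  (f5,d4) ✓  (f6,d4) ✓  (f7,d1) ✗  (f7,d2) ✗  (f7,d6) ✗
Counterexamples (restrictor pairs failing the scope): 6.

6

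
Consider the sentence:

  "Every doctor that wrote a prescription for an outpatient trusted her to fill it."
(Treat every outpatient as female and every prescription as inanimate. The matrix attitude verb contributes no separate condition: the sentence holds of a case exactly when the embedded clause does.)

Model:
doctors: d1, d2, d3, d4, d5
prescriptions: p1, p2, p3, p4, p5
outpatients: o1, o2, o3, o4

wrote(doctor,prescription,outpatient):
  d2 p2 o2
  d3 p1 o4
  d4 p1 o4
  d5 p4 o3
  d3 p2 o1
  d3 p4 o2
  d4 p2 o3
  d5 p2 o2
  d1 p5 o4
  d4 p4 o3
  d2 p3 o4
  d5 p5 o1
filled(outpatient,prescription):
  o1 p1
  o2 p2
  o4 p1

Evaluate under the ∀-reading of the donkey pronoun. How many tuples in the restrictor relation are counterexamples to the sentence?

8

"her" takes "an outpatient" as antecedent and "it" takes "a prescription"; both are donkey pronouns co-varying with the restrictor.
Strong reading: for every (d,p,o) with wrote(d,p,o), filled(o,p).
Restrictor triples: (d1,p5,o4)→filled(o4,p5) ✗  (d2,p2,o2)→filled(o2,p2) ✓  (d2,p3,o4)→filled(o4,p3) ✗  (d3,p1,o4)→filled(o4,p1) ✓  (d3,p2,o1)→filled(o1,p2) ✗  (d3,p4,o2)→filled(o2,p4) ✗  (d4,p1,o4)→filled(o4,p1) ✓  (d4,p2,o3)→filled(o3,p2) ✗  (d4,p4,o3)→filled(o3,p4) ✗  (d5,p2,o2)→filled(o2,p2) ✓  (d5,p4,o3)→filled(o3,p4) ✗  (d5,p5,o1)→filled(o1,p5) ✗
Counterexamples (restrictor triples failing the scope): 8.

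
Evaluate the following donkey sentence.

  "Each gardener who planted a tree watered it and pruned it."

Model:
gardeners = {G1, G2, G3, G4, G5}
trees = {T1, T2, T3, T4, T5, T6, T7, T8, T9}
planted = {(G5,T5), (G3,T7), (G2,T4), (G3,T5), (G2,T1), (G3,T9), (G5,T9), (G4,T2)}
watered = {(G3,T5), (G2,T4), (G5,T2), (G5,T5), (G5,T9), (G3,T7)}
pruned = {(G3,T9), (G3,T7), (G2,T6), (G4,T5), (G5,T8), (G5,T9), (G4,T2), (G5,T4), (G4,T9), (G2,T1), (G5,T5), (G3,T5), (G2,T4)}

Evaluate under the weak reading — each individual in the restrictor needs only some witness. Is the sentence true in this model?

False

"it" takes "a tree" as antecedent — a donkey pronoun bound across the clause boundary.
Weak reading: every gardener g with some planted-tree has at least one planted-tree t such that watered(g,t) ∧ pruned(g,t).
Per gardener: G2:✓  G3:✓  G4:✗  G5:✓
G4 has no witness among its planted-trees.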